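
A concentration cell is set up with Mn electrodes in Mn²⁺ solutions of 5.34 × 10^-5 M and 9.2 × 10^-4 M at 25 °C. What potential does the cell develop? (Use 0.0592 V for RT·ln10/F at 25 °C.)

0.037 V

Both half-cells are Mn²⁺/Mn, so E°_cell = 0. The concentrated side is the cathode; the cell reaction moves Mn²⁺ from high to low concentration with n = 2.
Q = [Mn²⁺]_dilute/[Mn²⁺]_conc = 5.34 × 10^-5/9.2 × 10^-4 = 0.0580.
E = 0 − (0.0592/2) log Q = −(0.0592/2)(-1.236) = 0.0366 V.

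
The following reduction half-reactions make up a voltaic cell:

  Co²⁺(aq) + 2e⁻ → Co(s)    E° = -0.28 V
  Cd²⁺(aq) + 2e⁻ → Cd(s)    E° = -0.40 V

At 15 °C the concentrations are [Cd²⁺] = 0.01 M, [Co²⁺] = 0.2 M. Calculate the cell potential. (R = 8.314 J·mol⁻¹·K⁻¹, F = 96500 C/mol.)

0.157 V

The Co²⁺/Co couple has the higher reduction potential and acts as the cathode, so E°_cell = -0.28 − (-0.40) = 0.12 V.
Balancing electrons gives n = 2; the reaction quotient is Q = [Cd²⁺]/[Co²⁺] = 0.0500.
E = E° − (RT/nF) ln Q = 0.12 − (8.314×288)/(2×96500) × (-2.996) = 0.120 + 0.037 = 0.157 V.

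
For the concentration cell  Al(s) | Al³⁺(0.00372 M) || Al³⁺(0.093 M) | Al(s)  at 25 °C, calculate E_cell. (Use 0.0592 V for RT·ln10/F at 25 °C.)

Both half-cells are Al³⁺/Al, so E°_cell = 0. The concentrated side is the cathode; the cell reaction moves Al³⁺ from high to low concentration with n = 3.
Q = [Al³⁺]_dilute/[Al³⁺]_conc = 0.00372/0.093 = 0.0400.
E = 0 − (0.0592/3) log Q = −(0.0592/3)(-1.398) = 0.0276 V.

0.028 V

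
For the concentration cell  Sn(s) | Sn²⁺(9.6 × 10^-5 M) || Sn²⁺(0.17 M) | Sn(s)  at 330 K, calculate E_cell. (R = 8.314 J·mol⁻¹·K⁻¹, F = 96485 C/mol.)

0.11 V

Both half-cells are Sn²⁺/Sn, so E°_cell = 0. The concentrated side is the cathode; the cell reaction moves Sn²⁺ from high to low concentration with n = 2.
Q = [Sn²⁺]_dilute/[Sn²⁺]_conc = 9.6 × 10^-5/0.17 = 5.65 × 10^-4.
E = 0 − (RT/nF) ln Q = −((8.314×330)/(2×96485))(-7.479) = 0.1063 V.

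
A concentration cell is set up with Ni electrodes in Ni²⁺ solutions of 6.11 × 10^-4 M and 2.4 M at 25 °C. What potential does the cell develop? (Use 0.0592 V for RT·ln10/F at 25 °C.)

0.11 V

Both half-cells are Ni²⁺/Ni, so E°_cell = 0. The concentrated side is the cathode; the cell reaction moves Ni²⁺ from high to low concentration with n = 2.
Q = [Ni²⁺]_dilute/[Ni²⁺]_conc = 6.11 × 10^-4/2.4 = 2.55 × 10^-4.
E = 0 − (0.0592/2) log Q = −(0.0592/2)(-3.594) = 0.1064 V.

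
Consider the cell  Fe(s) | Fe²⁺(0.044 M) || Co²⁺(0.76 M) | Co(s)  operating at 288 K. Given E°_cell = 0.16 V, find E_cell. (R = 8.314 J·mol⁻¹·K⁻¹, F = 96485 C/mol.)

Balancing electrons gives n = 2; the reaction quotient is Q = [Fe²⁺]/[Co²⁺] = 0.0579.
E = E° − (RT/nF) ln Q = 0.16 − (8.314×288)/(2×96485) × (-2.849) = 0.160 + 0.035 = 0.195 V.

0.195 V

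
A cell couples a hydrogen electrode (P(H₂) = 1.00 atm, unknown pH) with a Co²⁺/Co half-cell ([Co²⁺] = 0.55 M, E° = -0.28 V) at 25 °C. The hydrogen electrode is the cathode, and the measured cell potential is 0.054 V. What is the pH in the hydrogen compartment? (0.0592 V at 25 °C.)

pH = 3.95

E°_cell = 0.28 V and n = 2.
log Q = n(E° − E)/0.0592 = 2×(0.28 − 0.054)/0.0592 = 7.635.
With Q = [Co²⁺]·P(H₂) / [H⁺]^2, solving for [H⁺] gives log[H⁺] = -3.947, so pH = 3.95.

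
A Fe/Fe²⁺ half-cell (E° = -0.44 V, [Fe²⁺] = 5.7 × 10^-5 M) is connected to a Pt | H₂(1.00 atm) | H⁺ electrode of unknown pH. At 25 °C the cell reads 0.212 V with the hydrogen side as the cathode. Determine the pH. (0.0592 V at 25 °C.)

pH = 5.97

E°_cell = 0.44 V and n = 2.
log Q = n(E° − E)/0.0592 = 2×(0.44 − 0.212)/0.0592 = 7.703.
With Q = [Fe²⁺]·P(H₂) / [H⁺]^2, solving for [H⁺] gives log[H⁺] = -5.973, so pH = 5.97.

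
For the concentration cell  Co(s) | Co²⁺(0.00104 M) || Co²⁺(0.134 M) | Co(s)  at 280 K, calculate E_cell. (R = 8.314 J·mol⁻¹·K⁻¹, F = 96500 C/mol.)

Both half-cells are Co²⁺/Co, so E°_cell = 0. The concentrated side is the cathode; the cell reaction moves Co²⁺ from high to low concentration with n = 2.
Q = [Co²⁺]_dilute/[Co²⁺]_conc = 0.00104/0.134 = 0.00776.
E = 0 − (RT/nF) ln Q = −((8.314×280)/(2×96500))(-4.859) = 0.0586 V.

0.059 V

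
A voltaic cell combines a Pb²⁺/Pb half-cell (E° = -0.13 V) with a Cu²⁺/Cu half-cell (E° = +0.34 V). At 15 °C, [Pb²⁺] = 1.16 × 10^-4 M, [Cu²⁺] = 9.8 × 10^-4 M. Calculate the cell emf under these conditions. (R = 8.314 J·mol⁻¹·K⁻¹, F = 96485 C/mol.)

The Cu²⁺/Cu couple has the higher reduction potential and acts as the cathode, so E°_cell = +0.34 − (-0.13) = 0.47 V.
Balancing electrons gives n = 2; the reaction quotient is Q = [Pb²⁺]/[Cu²⁺] = 0.118.
E = E° − (RT/nF) ln Q = 0.47 − (8.314×288)/(2×96485) × (-2.134) = 0.470 + 0.026 = 0.496 V.

0.496 V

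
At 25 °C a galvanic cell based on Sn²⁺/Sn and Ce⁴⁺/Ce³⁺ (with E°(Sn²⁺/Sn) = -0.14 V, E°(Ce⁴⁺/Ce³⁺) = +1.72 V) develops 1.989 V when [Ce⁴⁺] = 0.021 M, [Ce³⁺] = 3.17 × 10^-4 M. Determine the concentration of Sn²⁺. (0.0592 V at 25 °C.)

From the Nernst equation, log Q = n(E° − E)/0.0592 = 2(1.86 − 1.989)/0.0592 = -4.358, so Q = 4.38 × 10^-5.
With Q = [Sn²⁺]·[Ce³⁺]^2/[Ce⁴⁺]^2 and the known concentrations, [Sn²⁺] in the numerator gives [Sn²⁺] = 0.19 M.

0.19 M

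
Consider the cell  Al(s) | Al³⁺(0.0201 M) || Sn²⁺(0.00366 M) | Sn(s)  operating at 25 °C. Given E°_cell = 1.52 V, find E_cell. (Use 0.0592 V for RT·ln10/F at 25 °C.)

1.48 V

Balancing electrons gives n = 6; the reaction quotient is Q = [Al³⁺]^2/[Sn²⁺]^3 = 8240.
At 25 °C, E = E° − (0.0592/n) log Q = 1.52 − (0.0592/6)(3.916) = 1.520 − 0.039 = 1.481 V.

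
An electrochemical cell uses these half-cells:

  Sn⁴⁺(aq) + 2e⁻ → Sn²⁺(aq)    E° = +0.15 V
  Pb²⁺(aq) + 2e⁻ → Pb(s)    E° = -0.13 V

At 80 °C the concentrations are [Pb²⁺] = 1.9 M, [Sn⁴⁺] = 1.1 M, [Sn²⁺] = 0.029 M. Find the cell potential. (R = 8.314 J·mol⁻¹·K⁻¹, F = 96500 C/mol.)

0.326 V

The Sn⁴⁺/Sn²⁺ couple has the higher reduction potential and acts as the cathode, so E°_cell = +0.15 − (-0.13) = 0.28 V.
Balancing electrons gives n = 2; the reaction quotient is Q = [Pb²⁺]·[Sn²⁺]/[Sn⁴⁺] = 0.0501.
E = E° − (RT/nF) ln Q = 0.28 − (8.314×353)/(2×96500) × (-2.994) = 0.280 + 0.046 = 0.326 V.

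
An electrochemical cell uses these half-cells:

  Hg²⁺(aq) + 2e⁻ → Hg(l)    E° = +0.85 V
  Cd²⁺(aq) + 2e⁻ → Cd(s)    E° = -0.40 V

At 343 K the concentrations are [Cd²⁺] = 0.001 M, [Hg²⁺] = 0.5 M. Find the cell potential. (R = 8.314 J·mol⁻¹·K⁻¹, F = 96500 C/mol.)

1.34 V

The Hg²⁺/Hg couple has the higher reduction potential and acts as the cathode, so E°_cell = +0.85 − (-0.40) = 1.25 V.
Balancing electrons gives n = 2; the reaction quotient is Q = [Cd²⁺]/[Hg²⁺] = 0.00200.
E = E° − (RT/nF) ln Q = 1.25 − (8.314×343)/(2×96500) × (-6.215) = 1.250 + 0.092 = 1.342 V.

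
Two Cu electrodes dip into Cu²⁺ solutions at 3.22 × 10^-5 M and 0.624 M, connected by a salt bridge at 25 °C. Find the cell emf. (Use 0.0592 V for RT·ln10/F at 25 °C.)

0.13 V

Both half-cells are Cu²⁺/Cu, so E°_cell = 0. The concentrated side is the cathode; the cell reaction moves Cu²⁺ from high to low concentration with n = 2.
Q = [Cu²⁺]_dilute/[Cu²⁺]_conc = 3.22 × 10^-5/0.624 = 5.16 × 10^-5.
E = 0 − (0.0592/2) log Q = −(0.0592/2)(-4.287) = 0.1269 V.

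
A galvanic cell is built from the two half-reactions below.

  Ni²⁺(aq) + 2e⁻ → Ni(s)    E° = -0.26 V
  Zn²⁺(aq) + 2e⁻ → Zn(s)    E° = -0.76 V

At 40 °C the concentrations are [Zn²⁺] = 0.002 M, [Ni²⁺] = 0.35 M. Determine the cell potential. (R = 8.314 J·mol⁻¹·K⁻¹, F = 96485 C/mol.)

0.570 V

The Ni²⁺/Ni couple has the higher reduction potential and acts as the cathode, so E°_cell = -0.26 − (-0.76) = 0.50 V.
Balancing electrons gives n = 2; the reaction quotient is Q = [Zn²⁺]/[Ni²⁺] = 0.00571.
E = E° − (RT/nF) ln Q = 0.50 − (8.314×313)/(2×96485) × (-5.165) = 0.500 + 0.070 = 0.570 V.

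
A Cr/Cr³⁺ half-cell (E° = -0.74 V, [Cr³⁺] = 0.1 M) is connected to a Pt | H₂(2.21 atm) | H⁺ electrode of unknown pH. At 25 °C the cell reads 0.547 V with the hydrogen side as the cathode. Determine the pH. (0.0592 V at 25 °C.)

E°_cell = 0.74 V and n = 6.
log Q = n(E° − E)/0.0592 = 6×(0.74 − 0.547)/0.0592 = 19.561.
With Q = [Cr³⁺]^2·P(H₂)^3 / [H⁺]^6, solving for [H⁺] gives log[H⁺] = -3.421, so pH = 3.42.

pH = 3.42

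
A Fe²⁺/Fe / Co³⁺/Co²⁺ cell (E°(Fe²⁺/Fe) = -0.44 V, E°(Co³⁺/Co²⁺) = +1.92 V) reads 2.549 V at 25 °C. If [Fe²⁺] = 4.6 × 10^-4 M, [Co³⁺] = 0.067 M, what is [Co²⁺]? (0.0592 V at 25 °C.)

0.002 M

From the Nernst equation, log Q = n(E° − E)/0.0592 = 2(2.36 − 2.549)/0.0592 = -6.385, so Q = 4.12 × 10^-7.
With Q = [Fe²⁺]·[Co²⁺]^2/[Co³⁺]^2 and the known concentrations, [Co²⁺]^2 in the numerator gives [Co²⁺] = 0.002 M.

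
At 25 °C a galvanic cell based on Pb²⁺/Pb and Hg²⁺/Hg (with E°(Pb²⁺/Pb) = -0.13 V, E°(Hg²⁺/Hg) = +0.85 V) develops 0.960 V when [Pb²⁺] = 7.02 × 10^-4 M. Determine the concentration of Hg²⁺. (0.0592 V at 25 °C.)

From the Nernst equation, log Q = n(E° − E)/0.0592 = 2(0.98 − 0.960)/0.0592 = 0.676, so Q = 4.74.
With Q = [Pb²⁺]/[Hg²⁺] and the known concentrations, [Hg²⁺] in the denominator gives [Hg²⁺] = 1.5 × 10^-4 M.

1.5 × 10^-4 M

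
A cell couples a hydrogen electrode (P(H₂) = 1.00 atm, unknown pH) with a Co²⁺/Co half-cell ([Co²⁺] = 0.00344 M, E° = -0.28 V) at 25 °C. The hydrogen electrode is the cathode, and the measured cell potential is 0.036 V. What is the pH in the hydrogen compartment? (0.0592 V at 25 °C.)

pH = 5.35

E°_cell = 0.28 V and n = 2.
log Q = n(E° − E)/0.0592 = 2×(0.28 − 0.036)/0.0592 = 8.243.
With Q = [Co²⁺]·P(H₂) / [H⁺]^2, solving for [H⁺] gives log[H⁺] = -5.353, so pH = 5.35.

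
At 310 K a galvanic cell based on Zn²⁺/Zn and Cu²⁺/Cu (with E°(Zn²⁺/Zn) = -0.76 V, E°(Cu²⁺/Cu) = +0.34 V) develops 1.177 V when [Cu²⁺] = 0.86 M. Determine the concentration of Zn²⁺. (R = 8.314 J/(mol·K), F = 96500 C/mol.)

0.0027 M

From the Nernst equation, ln Q = nF(E° − E)/RT = 2×96500×(1.10 − 1.177)/(8.314×310) = -5.766, so Q = 0.00313.
With Q = [Zn²⁺]/[Cu²⁺] and the known concentrations, [Zn²⁺] in the numerator gives [Zn²⁺] = 0.0027 M.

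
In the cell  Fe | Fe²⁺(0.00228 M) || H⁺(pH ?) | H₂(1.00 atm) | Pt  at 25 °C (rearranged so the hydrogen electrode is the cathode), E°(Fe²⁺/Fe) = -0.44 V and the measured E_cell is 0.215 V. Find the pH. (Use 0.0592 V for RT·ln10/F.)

E°_cell = 0.44 V and n = 2.
log Q = n(E° − E)/0.0592 = 2×(0.44 − 0.215)/0.0592 = 7.601.
With Q = [Fe²⁺]·P(H₂) / [H⁺]^2, solving for [H⁺] gives log[H⁺] = -5.122, so pH = 5.12.

pH = 5.12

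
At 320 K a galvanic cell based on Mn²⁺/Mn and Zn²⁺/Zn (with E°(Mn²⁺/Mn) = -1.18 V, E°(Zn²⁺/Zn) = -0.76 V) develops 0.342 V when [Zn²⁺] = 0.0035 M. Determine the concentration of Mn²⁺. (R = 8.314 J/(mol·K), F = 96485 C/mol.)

From the Nernst equation, ln Q = nF(E° − E)/RT = 2×96485×(0.42 − 0.342)/(8.314×320) = 5.657, so Q = 286.
With Q = [Mn²⁺]/[Zn²⁺] and the known concentrations, [Mn²⁺] in the numerator gives [Mn²⁺] = 1.0 M.

1.0 M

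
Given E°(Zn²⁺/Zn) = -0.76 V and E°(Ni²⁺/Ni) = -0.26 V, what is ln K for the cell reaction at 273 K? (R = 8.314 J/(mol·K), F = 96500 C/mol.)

ln K = 42.5

E°_cell = -0.26 − (-0.76) = 0.50 V, with n = 2 electrons transferred.
At equilibrium E = 0, so the Nernst equation gives ln K = nFE°/RT = (2)(96500)(0.50)/((8.314)(273)) = 42.52.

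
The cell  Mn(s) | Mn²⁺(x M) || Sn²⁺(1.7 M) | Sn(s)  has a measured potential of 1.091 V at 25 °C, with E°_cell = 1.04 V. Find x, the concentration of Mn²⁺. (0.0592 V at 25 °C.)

0.032 M

From the Nernst equation, log Q = n(E° − E)/0.0592 = 2(1.04 − 1.091)/0.0592 = -1.723, so Q = 0.0189.
With Q = [Mn²⁺]/[Sn²⁺] and the known concentrations, [Mn²⁺] in the numerator gives [Mn²⁺] = 0.032 M.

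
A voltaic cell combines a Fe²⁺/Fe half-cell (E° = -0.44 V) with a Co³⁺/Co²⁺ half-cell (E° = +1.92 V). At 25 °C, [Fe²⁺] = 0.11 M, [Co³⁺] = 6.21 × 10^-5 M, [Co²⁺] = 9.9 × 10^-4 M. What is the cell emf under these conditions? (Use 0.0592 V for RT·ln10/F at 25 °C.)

2.32 V

The Co³⁺/Co²⁺ couple has the higher reduction potential and acts as the cathode, so E°_cell = +1.92 − (-0.44) = 2.36 V.
Balancing electrons gives n = 2; the reaction quotient is Q = [Fe²⁺]·[Co²⁺]^2/[Co³⁺]^2 = 28.0.
At 25 °C, E = E° − (0.0592/n) log Q = 2.36 − (0.0592/2)(1.446) = 2.360 − 0.043 = 2.317 V.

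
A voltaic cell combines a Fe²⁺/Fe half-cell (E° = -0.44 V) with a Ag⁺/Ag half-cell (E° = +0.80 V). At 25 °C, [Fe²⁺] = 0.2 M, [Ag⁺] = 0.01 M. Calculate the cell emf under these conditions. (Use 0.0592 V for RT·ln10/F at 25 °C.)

The Ag⁺/Ag couple has the higher reduction potential and acts as the cathode, so E°_cell = +0.80 − (-0.44) = 1.24 V.
Balancing electrons gives n = 2; the reaction quotient is Q = [Fe²⁺]/[Ag⁺]^2 = 2000.
At 25 °C, E = E° − (0.0592/n) log Q = 1.24 − (0.0592/2)(3.301) = 1.240 − 0.098 = 1.142 V.

1.14 V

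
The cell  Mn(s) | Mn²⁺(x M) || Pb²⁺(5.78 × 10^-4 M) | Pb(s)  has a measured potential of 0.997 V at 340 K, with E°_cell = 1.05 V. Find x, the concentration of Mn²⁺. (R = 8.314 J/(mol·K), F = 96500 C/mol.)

0.022 M

From the Nernst equation, ln Q = nF(E° − E)/RT = 2×96500×(1.05 − 0.997)/(8.314×340) = 3.619, so Q = 37.3.
With Q = [Mn²⁺]/[Pb²⁺] and the known concentrations, [Mn²⁺] in the numerator gives [Mn²⁺] = 0.022 M.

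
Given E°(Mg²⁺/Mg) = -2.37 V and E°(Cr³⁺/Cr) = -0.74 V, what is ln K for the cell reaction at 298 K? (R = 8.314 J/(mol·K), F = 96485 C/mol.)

E°_cell = -0.74 − (-2.37) = 1.63 V, with n = 6 electrons transferred.
At equilibrium E = 0, so the Nernst equation gives ln K = nFE°/RT = (6)(96485)(1.63)/((8.314)(298)) = 380.87.

ln K = 380.9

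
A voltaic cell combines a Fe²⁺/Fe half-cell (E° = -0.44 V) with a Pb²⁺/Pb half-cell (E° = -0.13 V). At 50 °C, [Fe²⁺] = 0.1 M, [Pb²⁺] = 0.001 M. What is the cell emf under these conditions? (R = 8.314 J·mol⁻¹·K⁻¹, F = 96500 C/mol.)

0.246 V

The Pb²⁺/Pb couple has the higher reduction potential and acts as the cathode, so E°_cell = -0.13 − (-0.44) = 0.31 V.
Balancing electrons gives n = 2; the reaction quotient is Q = [Fe²⁺]/[Pb²⁺] = 100.
E = E° − (RT/nF) ln Q = 0.31 − (8.314×323)/(2×96500) × (4.605) = 0.310 − 0.064 = 0.246 V.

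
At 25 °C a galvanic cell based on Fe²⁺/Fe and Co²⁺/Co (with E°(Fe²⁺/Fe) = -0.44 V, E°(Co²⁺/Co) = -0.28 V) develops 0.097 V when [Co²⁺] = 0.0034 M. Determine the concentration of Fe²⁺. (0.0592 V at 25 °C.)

0.46 M

From the Nernst equation, log Q = n(E° − E)/0.0592 = 2(0.16 − 0.097)/0.0592 = 2.128, so Q = 134.
With Q = [Fe²⁺]/[Co²⁺] and the known concentrations, [Fe²⁺] in the numerator gives [Fe²⁺] = 0.46 M.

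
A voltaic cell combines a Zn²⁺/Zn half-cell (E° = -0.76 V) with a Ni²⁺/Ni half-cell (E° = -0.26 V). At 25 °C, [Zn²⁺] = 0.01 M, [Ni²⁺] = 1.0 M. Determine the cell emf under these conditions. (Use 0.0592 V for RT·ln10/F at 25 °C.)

The Ni²⁺/Ni couple has the higher reduction potential and acts as the cathode, so E°_cell = -0.26 − (-0.76) = 0.50 V.
Balancing electrons gives n = 2; the reaction quotient is Q = [Zn²⁺]/[Ni²⁺] = 0.0100.
At 25 °C, E = E° − (0.0592/n) log Q = 0.50 − (0.0592/2)(-2.000) = 0.500 + 0.059 = 0.559 V.

0.559 V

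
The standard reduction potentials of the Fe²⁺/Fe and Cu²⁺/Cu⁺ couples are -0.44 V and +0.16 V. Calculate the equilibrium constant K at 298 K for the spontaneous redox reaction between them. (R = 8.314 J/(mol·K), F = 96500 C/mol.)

2 × 10^20

E°_cell = +0.16 − (-0.44) = 0.60 V, with n = 2 electrons transferred.
At equilibrium E = 0, so the Nernst equation gives ln K = nFE°/RT = (2)(96500)(0.60)/((8.314)(298)) = 46.74.
K = e^46.74 = 2 × 10^20.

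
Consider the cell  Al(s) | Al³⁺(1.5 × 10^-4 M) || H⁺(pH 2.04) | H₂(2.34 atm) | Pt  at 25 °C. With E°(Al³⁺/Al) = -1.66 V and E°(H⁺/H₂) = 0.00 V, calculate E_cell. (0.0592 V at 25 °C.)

The hydrogen couple is the cathode, so E°_cell = 1.66 V; n = 6.
[H⁺] = 10^(−2.04) = 0.0091 M, and Q = [Al³⁺]^2·P(H₂)^3 / [H⁺]^6 = 5.01 × 10^5.
E = E° − (0.0592/6) log Q = 1.66 − (0.0592/6)(5.700) = 1.604 V.

1.60 V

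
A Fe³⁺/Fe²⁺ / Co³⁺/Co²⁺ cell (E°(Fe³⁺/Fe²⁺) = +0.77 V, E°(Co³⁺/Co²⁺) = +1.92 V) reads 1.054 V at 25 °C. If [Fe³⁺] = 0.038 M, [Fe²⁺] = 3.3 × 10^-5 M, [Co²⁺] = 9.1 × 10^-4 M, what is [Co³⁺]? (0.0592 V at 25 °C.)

From the Nernst equation, log Q = n(E° − E)/0.0592 = 1(1.15 − 1.054)/0.0592 = 1.622, so Q = 41.8.
With Q = [Fe³⁺]·[Co²⁺]/([Fe²⁺]·[Co³⁺]) and the known concentrations, [Co³⁺] in the denominator gives [Co³⁺] = 0.025 M.

0.025 M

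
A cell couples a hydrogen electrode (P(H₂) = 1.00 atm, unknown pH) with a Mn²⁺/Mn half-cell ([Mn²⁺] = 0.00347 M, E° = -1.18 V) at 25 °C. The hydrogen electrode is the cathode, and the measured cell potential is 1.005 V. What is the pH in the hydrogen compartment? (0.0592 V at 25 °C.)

E°_cell = 1.18 V and n = 2.
log Q = n(E° − E)/0.0592 = 2×(1.18 − 1.005)/0.0592 = 5.912.
With Q = [Mn²⁺]·P(H₂) / [H⁺]^2, solving for [H⁺] gives log[H⁺] = -4.186, so pH = 4.19.

pH = 4.19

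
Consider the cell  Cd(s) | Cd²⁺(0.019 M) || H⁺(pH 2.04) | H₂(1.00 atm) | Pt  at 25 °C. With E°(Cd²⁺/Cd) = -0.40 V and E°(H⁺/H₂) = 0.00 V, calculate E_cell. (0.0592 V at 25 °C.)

0.33 V

The hydrogen couple is the cathode, so E°_cell = 0.40 V; n = 2.
[H⁺] = 10^(−2.04) = 0.0091 M, and Q = [Cd²⁺]·P(H₂) / [H⁺]^2 = 228.
E = E° − (0.0592/2) log Q = 0.40 − (0.0592/2)(2.359) = 0.330 V.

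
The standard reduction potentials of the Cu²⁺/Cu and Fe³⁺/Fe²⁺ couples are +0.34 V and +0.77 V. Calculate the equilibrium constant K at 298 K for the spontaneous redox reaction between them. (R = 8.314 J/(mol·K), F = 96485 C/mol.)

E°_cell = +0.77 − (+0.34) = 0.43 V, with n = 2 electrons transferred.
At equilibrium E = 0, so the Nernst equation gives ln K = nFE°/RT = (2)(96485)(0.43)/((8.314)(298)) = 33.49.
K = e^33.49 = 3.5 × 10^14.

3.5 × 10^14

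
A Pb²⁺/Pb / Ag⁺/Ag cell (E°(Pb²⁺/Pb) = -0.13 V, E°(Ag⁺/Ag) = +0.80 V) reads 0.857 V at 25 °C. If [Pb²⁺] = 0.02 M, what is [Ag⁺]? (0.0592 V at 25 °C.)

From the Nernst equation, log Q = n(E° − E)/0.0592 = 2(0.93 − 0.857)/0.0592 = 2.466, so Q = 293.
With Q = [Pb²⁺]/[Ag⁺]^2 and the known concentrations, [Ag⁺]^2 in the denominator gives [Ag⁺] = 0.0083 M.

0.0083 M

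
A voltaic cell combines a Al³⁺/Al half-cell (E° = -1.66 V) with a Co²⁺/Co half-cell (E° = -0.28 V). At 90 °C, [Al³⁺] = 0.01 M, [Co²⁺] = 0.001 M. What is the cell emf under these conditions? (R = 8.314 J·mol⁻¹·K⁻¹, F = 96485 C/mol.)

1.32 V

The Co²⁺/Co couple has the higher reduction potential and acts as the cathode, so E°_cell = -0.28 − (-1.66) = 1.38 V.
Balancing electrons gives n = 6; the reaction quotient is Q = [Al³⁺]^2/[Co²⁺]^3 = 1 × 10^5.
E = E° − (RT/nF) ln Q = 1.38 − (8.314×363)/(6×96485) × (11.513) = 1.380 − 0.060 = 1.320 V.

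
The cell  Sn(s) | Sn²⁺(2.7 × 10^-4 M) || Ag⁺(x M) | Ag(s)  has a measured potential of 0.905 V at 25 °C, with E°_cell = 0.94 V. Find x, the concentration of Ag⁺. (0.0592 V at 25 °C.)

From the Nernst equation, log Q = n(E° − E)/0.0592 = 2(0.94 − 0.905)/0.0592 = 1.182, so Q = 15.2.
With Q = [Sn²⁺]/[Ag⁺]^2 and the known concentrations, [Ag⁺]^2 in the denominator gives [Ag⁺] = 0.0042 M.

0.0042 M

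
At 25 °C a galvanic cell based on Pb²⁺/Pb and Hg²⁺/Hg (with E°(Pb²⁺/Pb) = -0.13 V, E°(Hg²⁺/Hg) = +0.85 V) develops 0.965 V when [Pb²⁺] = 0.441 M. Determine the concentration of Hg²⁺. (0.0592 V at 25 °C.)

0.14 M

From the Nernst equation, log Q = n(E° − E)/0.0592 = 2(0.98 − 0.965)/0.0592 = 0.507, so Q = 3.21.
With Q = [Pb²⁺]/[Hg²⁺] and the known concentrations, [Hg²⁺] in the denominator gives [Hg²⁺] = 0.14 M.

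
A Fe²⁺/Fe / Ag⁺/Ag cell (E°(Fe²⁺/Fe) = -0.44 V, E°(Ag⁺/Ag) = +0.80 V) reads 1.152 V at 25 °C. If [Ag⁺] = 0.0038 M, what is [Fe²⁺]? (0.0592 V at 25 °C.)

0.014 M

From the Nernst equation, log Q = n(E° − E)/0.0592 = 2(1.24 − 1.152)/0.0592 = 2.973, so Q = 940.
With Q = [Fe²⁺]/[Ag⁺]^2 and the known concentrations, [Fe²⁺] in the numerator gives [Fe²⁺] = 0.014 M.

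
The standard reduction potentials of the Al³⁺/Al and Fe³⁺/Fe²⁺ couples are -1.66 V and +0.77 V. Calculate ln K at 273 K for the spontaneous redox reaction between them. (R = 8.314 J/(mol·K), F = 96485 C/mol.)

ln K = 309.9

E°_cell = +0.77 − (-1.66) = 2.43 V, with n = 3 electrons transferred.
At equilibrium E = 0, so the Nernst equation gives ln K = nFE°/RT = (3)(96485)(2.43)/((8.314)(273)) = 309.90.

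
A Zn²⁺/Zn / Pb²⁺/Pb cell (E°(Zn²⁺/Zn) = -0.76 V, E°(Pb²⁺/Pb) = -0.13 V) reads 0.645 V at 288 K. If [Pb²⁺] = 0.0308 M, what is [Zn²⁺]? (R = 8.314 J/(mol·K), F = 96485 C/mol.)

From the Nernst equation, ln Q = nF(E° − E)/RT = 2×96485×(0.63 − 0.645)/(8.314×288) = -1.209, so Q = 0.299.
With Q = [Zn²⁺]/[Pb²⁺] and the known concentrations, [Zn²⁺] in the numerator gives [Zn²⁺] = 0.0092 M.

0.0092 M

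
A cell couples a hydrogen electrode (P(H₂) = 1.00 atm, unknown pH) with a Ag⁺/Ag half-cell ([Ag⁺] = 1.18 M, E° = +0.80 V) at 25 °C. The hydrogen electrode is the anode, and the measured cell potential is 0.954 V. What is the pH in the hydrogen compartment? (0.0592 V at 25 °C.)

pH = 2.53

E°_cell = 0.80 V and n = 2.
log Q = n(E° − E)/0.0592 = 2×(0.80 − 0.954)/0.0592 = -5.203.
With Q = [H⁺]^2 / ([Ag⁺]^2·P(H₂)), solving for [H⁺] gives log[H⁺] = -2.529, so pH = 2.53.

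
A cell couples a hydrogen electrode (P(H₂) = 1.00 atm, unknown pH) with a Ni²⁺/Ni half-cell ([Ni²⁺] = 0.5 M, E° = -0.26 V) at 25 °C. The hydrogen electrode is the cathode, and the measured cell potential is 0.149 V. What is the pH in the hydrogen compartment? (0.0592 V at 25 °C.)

pH = 2.03

E°_cell = 0.26 V and n = 2.
log Q = n(E° − E)/0.0592 = 2×(0.26 − 0.149)/0.0592 = 3.750.
With Q = [Ni²⁺]·P(H₂) / [H⁺]^2, solving for [H⁺] gives log[H⁺] = -2.026, so pH = 2.03.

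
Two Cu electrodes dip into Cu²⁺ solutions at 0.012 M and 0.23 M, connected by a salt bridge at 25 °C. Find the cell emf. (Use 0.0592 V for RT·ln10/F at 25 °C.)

0.038 V

Both half-cells are Cu²⁺/Cu, so E°_cell = 0. The concentrated side is the cathode; the cell reaction moves Cu²⁺ from high to low concentration with n = 2.
Q = [Cu²⁺]_dilute/[Cu²⁺]_conc = 0.012/0.23 = 0.0522.
E = 0 − (0.0592/2) log Q = −(0.0592/2)(-1.283) = 0.0380 V.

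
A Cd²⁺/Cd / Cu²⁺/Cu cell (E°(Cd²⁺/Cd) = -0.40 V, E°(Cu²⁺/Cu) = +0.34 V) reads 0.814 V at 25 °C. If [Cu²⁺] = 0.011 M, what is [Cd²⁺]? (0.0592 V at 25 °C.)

From the Nernst equation, log Q = n(E° − E)/0.0592 = 2(0.74 − 0.814)/0.0592 = -2.500, so Q = 0.00316.
With Q = [Cd²⁺]/[Cu²⁺] and the known concentrations, [Cd²⁺] in the numerator gives [Cd²⁺] = 3.5 × 10^-5 M.

3.5 × 10^-5 M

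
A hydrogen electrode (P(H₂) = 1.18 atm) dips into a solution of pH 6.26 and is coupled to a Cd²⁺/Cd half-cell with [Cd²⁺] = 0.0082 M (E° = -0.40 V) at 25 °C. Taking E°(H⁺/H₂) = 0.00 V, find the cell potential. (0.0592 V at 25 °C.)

The hydrogen couple is the cathode, so E°_cell = 0.40 V; n = 2.
[H⁺] = 10^(−6.26) = 5.5 × 10^-7 M, and Q = [Cd²⁺]·P(H₂) / [H⁺]^2 = 3.2 × 10^10.
E = E° − (0.0592/2) log Q = 0.40 − (0.0592/2)(10.506) = 0.089 V.

0.089 V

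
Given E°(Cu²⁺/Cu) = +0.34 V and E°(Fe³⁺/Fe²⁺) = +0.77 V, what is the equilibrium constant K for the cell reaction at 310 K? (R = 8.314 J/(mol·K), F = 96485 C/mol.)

E°_cell = +0.77 − (+0.34) = 0.43 V, with n = 2 electrons transferred.
At equilibrium E = 0, so the Nernst equation gives ln K = nFE°/RT = (2)(96485)(0.43)/((8.314)(310)) = 32.19.
K = e^32.19 = 9.6 × 10^13.

9.6 × 10^13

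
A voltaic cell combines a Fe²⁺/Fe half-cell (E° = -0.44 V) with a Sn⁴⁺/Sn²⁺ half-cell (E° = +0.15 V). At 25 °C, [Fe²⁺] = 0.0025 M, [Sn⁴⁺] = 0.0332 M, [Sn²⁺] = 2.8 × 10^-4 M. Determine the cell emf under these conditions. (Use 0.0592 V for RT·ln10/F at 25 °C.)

0.728 V

The Sn⁴⁺/Sn²⁺ couple has the higher reduction potential and acts as the cathode, so E°_cell = +0.15 − (-0.44) = 0.59 V.
Balancing electrons gives n = 2; the reaction quotient is Q = [Fe²⁺]·[Sn²⁺]/[Sn⁴⁺] = 2.11 × 10^-5.
At 25 °C, E = E° − (0.0592/n) log Q = 0.59 − (0.0592/2)(-4.676) = 0.590 + 0.138 = 0.728 V.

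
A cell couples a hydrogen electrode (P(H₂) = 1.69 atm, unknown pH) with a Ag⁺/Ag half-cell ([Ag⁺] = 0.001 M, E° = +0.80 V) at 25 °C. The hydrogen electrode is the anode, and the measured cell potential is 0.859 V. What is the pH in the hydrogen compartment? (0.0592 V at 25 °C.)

pH = 3.88

E°_cell = 0.80 V and n = 2.
log Q = n(E° − E)/0.0592 = 2×(0.80 − 0.859)/0.0592 = -1.993.
With Q = [H⁺]^2 / ([Ag⁺]^2·P(H₂)), solving for [H⁺] gives log[H⁺] = -3.883, so pH = 3.88.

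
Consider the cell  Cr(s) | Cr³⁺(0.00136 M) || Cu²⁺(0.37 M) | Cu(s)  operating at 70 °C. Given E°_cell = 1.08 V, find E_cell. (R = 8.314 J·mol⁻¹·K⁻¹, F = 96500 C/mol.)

Balancing electrons gives n = 6; the reaction quotient is Q = [Cr³⁺]^2/[Cu²⁺]^3 = 3.65 × 10^-5.
E = E° − (RT/nF) ln Q = 1.08 − (8.314×343)/(6×96500) × (-10.218) = 1.080 + 0.050 = 1.130 V.

1.13 V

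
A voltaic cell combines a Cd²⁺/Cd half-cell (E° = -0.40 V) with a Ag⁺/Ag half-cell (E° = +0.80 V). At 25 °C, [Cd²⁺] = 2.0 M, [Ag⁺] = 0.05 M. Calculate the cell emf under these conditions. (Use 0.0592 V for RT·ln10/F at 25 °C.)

1.11 V

The Ag⁺/Ag couple has the higher reduction potential and acts as the cathode, so E°_cell = +0.80 − (-0.40) = 1.20 V.
Balancing electrons gives n = 2; the reaction quotient is Q = [Cd²⁺]/[Ag⁺]^2 = 800.
At 25 °C, E = E° − (0.0592/n) log Q = 1.20 − (0.0592/2)(2.903) = 1.200 − 0.086 = 1.114 V.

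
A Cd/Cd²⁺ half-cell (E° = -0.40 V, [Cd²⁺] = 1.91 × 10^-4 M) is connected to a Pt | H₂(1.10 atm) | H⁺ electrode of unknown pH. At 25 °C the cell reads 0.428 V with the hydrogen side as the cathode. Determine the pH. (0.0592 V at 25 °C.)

E°_cell = 0.40 V and n = 2.
log Q = n(E° − E)/0.0592 = 2×(0.40 − 0.428)/0.0592 = -0.946.
With Q = [Cd²⁺]·P(H₂) / [H⁺]^2, solving for [H⁺] gives log[H⁺] = -1.366, so pH = 1.37.

pH = 1.37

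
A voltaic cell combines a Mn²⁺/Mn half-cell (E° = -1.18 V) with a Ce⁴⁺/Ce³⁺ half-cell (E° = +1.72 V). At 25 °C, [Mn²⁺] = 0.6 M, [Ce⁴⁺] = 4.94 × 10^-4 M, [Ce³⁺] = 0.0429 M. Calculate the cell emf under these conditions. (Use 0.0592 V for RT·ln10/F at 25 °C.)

The Ce⁴⁺/Ce³⁺ couple has the higher reduction potential and acts as the cathode, so E°_cell = +1.72 − (-1.18) = 2.90 V.
Balancing electrons gives n = 2; the reaction quotient is Q = [Mn²⁺]·[Ce³⁺]^2/[Ce⁴⁺]^2 = 4520.
At 25 °C, E = E° − (0.0592/n) log Q = 2.90 − (0.0592/2)(3.656) = 2.900 − 0.108 = 2.792 V.

2.79 V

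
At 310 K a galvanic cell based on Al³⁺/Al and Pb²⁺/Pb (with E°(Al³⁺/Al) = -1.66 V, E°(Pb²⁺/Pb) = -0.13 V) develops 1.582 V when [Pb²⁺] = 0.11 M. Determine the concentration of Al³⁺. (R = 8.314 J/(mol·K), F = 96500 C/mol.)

1.1 × 10^-4 M

From the Nernst equation, ln Q = nF(E° − E)/RT = 6×96500×(1.53 − 1.582)/(8.314×310) = -11.682, so Q = 8.45 × 10^-6.
With Q = [Al³⁺]^2/[Pb²⁺]^3 and the known concentrations, [Al³⁺]^2 in the numerator gives [Al³⁺] = 1.1 × 10^-4 M.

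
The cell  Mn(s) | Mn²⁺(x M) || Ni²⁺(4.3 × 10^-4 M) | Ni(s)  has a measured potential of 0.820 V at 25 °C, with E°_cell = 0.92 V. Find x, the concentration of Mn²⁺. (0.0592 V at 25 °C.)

1.0 M

From the Nernst equation, log Q = n(E° − E)/0.0592 = 2(0.92 − 0.820)/0.0592 = 3.378, so Q = 2390.
With Q = [Mn²⁺]/[Ni²⁺] and the known concentrations, [Mn²⁺] in the numerator gives [Mn²⁺] = 1.0 M.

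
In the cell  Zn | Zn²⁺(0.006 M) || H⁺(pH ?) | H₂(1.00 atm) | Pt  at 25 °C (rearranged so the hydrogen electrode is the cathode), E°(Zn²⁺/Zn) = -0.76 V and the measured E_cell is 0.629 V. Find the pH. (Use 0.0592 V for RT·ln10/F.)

pH = 3.32

E°_cell = 0.76 V and n = 2.
log Q = n(E° − E)/0.0592 = 2×(0.76 − 0.629)/0.0592 = 4.426.
With Q = [Zn²⁺]·P(H₂) / [H⁺]^2, solving for [H⁺] gives log[H⁺] = -3.324, so pH = 3.32.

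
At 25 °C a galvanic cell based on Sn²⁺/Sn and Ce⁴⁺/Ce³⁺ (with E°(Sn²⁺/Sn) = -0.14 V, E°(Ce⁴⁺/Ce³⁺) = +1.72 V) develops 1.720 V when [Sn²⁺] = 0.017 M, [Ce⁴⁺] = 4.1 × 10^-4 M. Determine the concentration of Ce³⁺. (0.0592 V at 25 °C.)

0.73 M

From the Nernst equation, log Q = n(E° − E)/0.0592 = 2(1.86 − 1.720)/0.0592 = 4.730, so Q = 5.37 × 10^4.
With Q = [Sn²⁺]·[Ce³⁺]^2/[Ce⁴⁺]^2 and the known concentrations, [Ce³⁺]^2 in the numerator gives [Ce³⁺] = 0.73 M.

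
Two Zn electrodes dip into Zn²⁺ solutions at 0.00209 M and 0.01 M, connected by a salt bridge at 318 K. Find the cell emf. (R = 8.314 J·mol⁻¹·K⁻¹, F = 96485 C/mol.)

0.021 V

Both half-cells are Zn²⁺/Zn, so E°_cell = 0. The concentrated side is the cathode; the cell reaction moves Zn²⁺ from high to low concentration with n = 2.
Q = [Zn²⁺]_dilute/[Zn²⁺]_conc = 0.00209/0.01 = 0.209.
E = 0 − (RT/nF) ln Q = −((8.314×318)/(2×96485))(-1.565) = 0.0214 V.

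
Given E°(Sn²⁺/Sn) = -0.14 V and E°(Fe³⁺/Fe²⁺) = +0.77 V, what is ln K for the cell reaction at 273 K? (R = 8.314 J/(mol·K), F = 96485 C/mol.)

E°_cell = +0.77 − (-0.14) = 0.91 V, with n = 2 electrons transferred.
At equilibrium E = 0, so the Nernst equation gives ln K = nFE°/RT = (2)(96485)(0.91)/((8.314)(273)) = 77.37.

ln K = 77.4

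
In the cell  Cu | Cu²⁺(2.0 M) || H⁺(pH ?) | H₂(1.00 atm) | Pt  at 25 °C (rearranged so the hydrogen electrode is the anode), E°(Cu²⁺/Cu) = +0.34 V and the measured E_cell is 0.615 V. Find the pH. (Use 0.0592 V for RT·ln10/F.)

E°_cell = 0.34 V and n = 2.
log Q = n(E° − E)/0.0592 = 2×(0.34 − 0.615)/0.0592 = -9.291.
With Q = [H⁺]^2 / ([Cu²⁺]·P(H₂)), solving for [H⁺] gives log[H⁺] = -4.495, so pH = 4.49.

pH = 4.49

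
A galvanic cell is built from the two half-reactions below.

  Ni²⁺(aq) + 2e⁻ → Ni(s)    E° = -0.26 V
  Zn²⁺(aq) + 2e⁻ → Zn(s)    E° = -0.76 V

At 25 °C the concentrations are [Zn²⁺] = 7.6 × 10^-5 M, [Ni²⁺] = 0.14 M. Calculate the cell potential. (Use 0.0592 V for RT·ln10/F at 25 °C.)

The Ni²⁺/Ni couple has the higher reduction potential and acts as the cathode, so E°_cell = -0.26 − (-0.76) = 0.50 V.
Balancing electrons gives n = 2; the reaction quotient is Q = [Zn²⁺]/[Ni²⁺] = 5.43 × 10^-4.
At 25 °C, E = E° − (0.0592/n) log Q = 0.50 − (0.0592/2)(-3.265) = 0.500 + 0.097 = 0.597 V.

0.597 V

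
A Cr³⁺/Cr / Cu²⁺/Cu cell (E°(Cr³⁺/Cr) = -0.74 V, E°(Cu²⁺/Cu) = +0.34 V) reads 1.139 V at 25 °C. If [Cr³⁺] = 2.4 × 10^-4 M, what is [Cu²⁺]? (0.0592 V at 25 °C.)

From the Nernst equation, log Q = n(E° − E)/0.0592 = 6(1.08 − 1.139)/0.0592 = -5.980, so Q = 1.05 × 10^-6.
With Q = [Cr³⁺]^2/[Cu²⁺]^3 and the known concentrations, [Cu²⁺]^3 in the denominator gives [Cu²⁺] = 0.38 M.

0.38 M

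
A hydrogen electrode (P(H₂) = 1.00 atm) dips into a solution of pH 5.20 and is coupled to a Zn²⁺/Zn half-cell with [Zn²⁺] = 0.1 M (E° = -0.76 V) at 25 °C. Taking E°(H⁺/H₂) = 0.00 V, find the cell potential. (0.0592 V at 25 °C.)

The hydrogen couple is the cathode, so E°_cell = 0.76 V; n = 2.
[H⁺] = 10^(−5.20) = 6.3 × 10^-6 M, and Q = [Zn²⁺]·P(H₂) / [H⁺]^2 = 2.51 × 10^9.
E = E° − (0.0592/2) log Q = 0.76 − (0.0592/2)(9.400) = 0.482 V.

0.48 V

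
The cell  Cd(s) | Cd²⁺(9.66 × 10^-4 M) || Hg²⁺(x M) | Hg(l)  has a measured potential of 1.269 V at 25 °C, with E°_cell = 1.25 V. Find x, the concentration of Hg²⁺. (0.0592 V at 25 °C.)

0.0042 M

From the Nernst equation, log Q = n(E° − E)/0.0592 = 2(1.25 − 1.269)/0.0592 = -0.642, so Q = 0.228.
With Q = [Cd²⁺]/[Hg²⁺] and the known concentrations, [Hg²⁺] in the denominator gives [Hg²⁺] = 0.0042 M.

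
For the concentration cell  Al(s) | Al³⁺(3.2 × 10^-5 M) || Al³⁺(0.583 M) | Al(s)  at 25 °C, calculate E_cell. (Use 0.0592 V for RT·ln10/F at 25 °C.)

0.084 V

Both half-cells are Al³⁺/Al, so E°_cell = 0. The concentrated side is the cathode; the cell reaction moves Al³⁺ from high to low concentration with n = 3.
Q = [Al³⁺]_dilute/[Al³⁺]_conc = 3.2 × 10^-5/0.583 = 5.49 × 10^-5.
E = 0 − (0.0592/3) log Q = −(0.0592/3)(-4.261) = 0.0841 V.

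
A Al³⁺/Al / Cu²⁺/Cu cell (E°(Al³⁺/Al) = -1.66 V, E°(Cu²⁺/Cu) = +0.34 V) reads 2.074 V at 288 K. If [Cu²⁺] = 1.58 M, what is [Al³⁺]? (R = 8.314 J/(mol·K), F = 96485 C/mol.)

2.6 × 10^-4 M

From the Nernst equation, ln Q = nF(E° − E)/RT = 6×96485×(2.00 − 2.074)/(8.314×288) = -17.891, so Q = 1.7 × 10^-8.
With Q = [Al³⁺]^2/[Cu²⁺]^3 and the known concentrations, [Al³⁺]^2 in the numerator gives [Al³⁺] = 2.6 × 10^-4 M.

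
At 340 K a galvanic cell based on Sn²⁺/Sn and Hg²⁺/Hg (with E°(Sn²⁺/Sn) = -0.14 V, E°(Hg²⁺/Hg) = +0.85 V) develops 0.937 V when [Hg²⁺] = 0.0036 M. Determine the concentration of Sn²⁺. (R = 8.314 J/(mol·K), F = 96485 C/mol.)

0.13 M

From the Nernst equation, ln Q = nF(E° − E)/RT = 2×96485×(0.99 − 0.937)/(8.314×340) = 3.618, so Q = 37.3.
With Q = [Sn²⁺]/[Hg²⁺] and the known concentrations, [Sn²⁺] in the numerator gives [Sn²⁺] = 0.13 M.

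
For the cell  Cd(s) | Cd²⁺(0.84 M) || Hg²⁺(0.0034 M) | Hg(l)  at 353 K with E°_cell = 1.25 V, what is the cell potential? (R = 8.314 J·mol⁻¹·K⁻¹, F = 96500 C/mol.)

Balancing electrons gives n = 2; the reaction quotient is Q = [Cd²⁺]/[Hg²⁺] = 247.
E = E° − (RT/nF) ln Q = 1.25 − (8.314×353)/(2×96500) × (5.510) = 1.250 − 0.084 = 1.166 V.

1.17 V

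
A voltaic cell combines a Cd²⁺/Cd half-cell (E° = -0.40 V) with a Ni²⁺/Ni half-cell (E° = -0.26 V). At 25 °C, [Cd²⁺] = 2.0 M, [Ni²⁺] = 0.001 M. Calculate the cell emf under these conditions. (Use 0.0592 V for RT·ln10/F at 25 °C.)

The Ni²⁺/Ni couple has the higher reduction potential and acts as the cathode, so E°_cell = -0.26 − (-0.40) = 0.14 V.
Balancing electrons gives n = 2; the reaction quotient is Q = [Cd²⁺]/[Ni²⁺] = 2000.
At 25 °C, E = E° − (0.0592/n) log Q = 0.14 − (0.0592/2)(3.301) = 0.140 − 0.098 = 0.042 V.

0.042 V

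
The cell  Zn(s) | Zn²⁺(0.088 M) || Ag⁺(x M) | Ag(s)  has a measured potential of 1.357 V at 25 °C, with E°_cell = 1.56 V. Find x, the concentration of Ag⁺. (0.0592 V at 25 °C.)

From the Nernst equation, log Q = n(E° − E)/0.0592 = 2(1.56 − 1.357)/0.0592 = 6.858, so Q = 7.21 × 10^6.
With Q = [Zn²⁺]/[Ag⁺]^2 and the known concentrations, [Ag⁺]^2 in the denominator gives [Ag⁺] = 1.1 × 10^-4 M.

1.1 × 10^-4 M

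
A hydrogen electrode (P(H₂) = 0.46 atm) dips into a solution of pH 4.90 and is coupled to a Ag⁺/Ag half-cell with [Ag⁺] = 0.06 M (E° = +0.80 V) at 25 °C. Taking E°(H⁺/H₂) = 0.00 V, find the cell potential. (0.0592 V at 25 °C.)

1.01 V

The Ag⁺/Ag couple is the cathode, so E°_cell = 0.80 V; n = 2.
[H⁺] = 10^(−4.90) = 1.3 × 10^-5 M, and Q = [H⁺]^2 / ([Ag⁺]^2·P(H₂)) = 9.57 × 10^-8.
E = E° − (0.0592/2) log Q = 0.80 − (0.0592/2)(-7.019) = 1.008 V.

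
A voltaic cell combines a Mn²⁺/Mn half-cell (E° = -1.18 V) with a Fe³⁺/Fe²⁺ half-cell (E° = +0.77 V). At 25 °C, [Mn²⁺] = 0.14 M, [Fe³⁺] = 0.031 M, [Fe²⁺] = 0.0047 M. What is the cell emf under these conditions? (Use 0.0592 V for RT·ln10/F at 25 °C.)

2.02 V

The Fe³⁺/Fe²⁺ couple has the higher reduction potential and acts as the cathode, so E°_cell = +0.77 − (-1.18) = 1.95 V.
Balancing electrons gives n = 2; the reaction quotient is Q = [Mn²⁺]·[Fe²⁺]^2/[Fe³⁺]^2 = 0.00322.
At 25 °C, E = E° − (0.0592/n) log Q = 1.95 − (0.0592/2)(-2.492) = 1.950 + 0.074 = 2.024 V.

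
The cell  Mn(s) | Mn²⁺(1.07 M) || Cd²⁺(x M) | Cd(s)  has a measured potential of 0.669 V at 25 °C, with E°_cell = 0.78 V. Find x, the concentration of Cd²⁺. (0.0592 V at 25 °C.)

From the Nernst equation, log Q = n(E° − E)/0.0592 = 2(0.78 − 0.669)/0.0592 = 3.750, so Q = 5620.
With Q = [Mn²⁺]/[Cd²⁺] and the known concentrations, [Cd²⁺] in the denominator gives [Cd²⁺] = 1.9 × 10^-4 M.

1.9 × 10^-4 M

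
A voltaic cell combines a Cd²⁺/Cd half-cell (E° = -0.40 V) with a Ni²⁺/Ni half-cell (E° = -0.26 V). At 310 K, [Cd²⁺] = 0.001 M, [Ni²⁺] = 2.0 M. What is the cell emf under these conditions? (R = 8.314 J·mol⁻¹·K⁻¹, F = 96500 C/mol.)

0.242 V

The Ni²⁺/Ni couple has the higher reduction potential and acts as the cathode, so E°_cell = -0.26 − (-0.40) = 0.14 V.
Balancing electrons gives n = 2; the reaction quotient is Q = [Cd²⁺]/[Ni²⁺] = 5 × 10^-4.
E = E° − (RT/nF) ln Q = 0.14 − (8.314×310)/(2×96500) × (-7.601) = 0.140 + 0.102 = 0.242 V.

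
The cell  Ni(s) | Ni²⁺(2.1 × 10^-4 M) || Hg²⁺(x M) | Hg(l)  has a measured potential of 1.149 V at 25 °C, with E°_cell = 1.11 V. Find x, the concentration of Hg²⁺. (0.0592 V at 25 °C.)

From the Nernst equation, log Q = n(E° − E)/0.0592 = 2(1.11 − 1.149)/0.0592 = -1.318, so Q = 0.0481.
With Q = [Ni²⁺]/[Hg²⁺] and the known concentrations, [Hg²⁺] in the denominator gives [Hg²⁺] = 0.0044 M.

0.0044 M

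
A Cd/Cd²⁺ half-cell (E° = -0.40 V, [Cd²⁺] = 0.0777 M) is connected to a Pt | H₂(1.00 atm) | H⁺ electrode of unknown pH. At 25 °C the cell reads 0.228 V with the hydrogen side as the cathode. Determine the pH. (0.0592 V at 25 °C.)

E°_cell = 0.40 V and n = 2.
log Q = n(E° − E)/0.0592 = 2×(0.40 − 0.228)/0.0592 = 5.811.
With Q = [Cd²⁺]·P(H₂) / [H⁺]^2, solving for [H⁺] gives log[H⁺] = -3.460, so pH = 3.46.

pH = 3.46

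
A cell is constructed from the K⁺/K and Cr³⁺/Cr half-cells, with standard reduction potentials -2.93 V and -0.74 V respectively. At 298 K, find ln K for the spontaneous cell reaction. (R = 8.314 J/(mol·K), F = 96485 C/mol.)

ln K = 255.9

E°_cell = -0.74 − (-2.93) = 2.19 V, with n = 3 electrons transferred.
At equilibrium E = 0, so the Nernst equation gives ln K = nFE°/RT = (3)(96485)(2.19)/((8.314)(298)) = 255.86.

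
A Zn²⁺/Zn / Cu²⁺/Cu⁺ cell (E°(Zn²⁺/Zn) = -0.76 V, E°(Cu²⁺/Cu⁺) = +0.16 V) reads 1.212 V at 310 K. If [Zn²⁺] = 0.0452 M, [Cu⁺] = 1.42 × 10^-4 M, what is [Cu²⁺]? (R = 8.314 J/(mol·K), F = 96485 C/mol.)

From the Nernst equation, ln Q = nF(E° − E)/RT = 2×96485×(0.92 − 1.212)/(8.314×310) = -21.863, so Q = 3.2 × 10^-10.
With Q = [Zn²⁺]·[Cu⁺]^2/[Cu²⁺]^2 and the known concentrations, [Cu²⁺]^2 in the denominator gives [Cu²⁺] = 1.7 M.

1.7 M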